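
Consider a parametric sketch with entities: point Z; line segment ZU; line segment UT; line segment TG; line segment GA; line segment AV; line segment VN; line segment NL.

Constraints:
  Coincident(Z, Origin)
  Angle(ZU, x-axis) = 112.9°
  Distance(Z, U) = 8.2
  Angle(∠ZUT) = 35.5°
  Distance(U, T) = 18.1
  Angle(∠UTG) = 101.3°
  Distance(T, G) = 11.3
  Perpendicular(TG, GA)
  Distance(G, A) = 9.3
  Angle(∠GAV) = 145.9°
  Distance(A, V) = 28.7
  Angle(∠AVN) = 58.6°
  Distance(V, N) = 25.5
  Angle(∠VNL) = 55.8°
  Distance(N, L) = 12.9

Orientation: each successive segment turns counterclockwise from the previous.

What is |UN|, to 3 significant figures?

14.2

∠GAV = 145.9° gives AV at 100° from the x-axis; with |AV| = 28.7, V = (1.88, 22.1). ∠AVN = 58.6° gives VN at -138° from the x-axis; with |VN| = 25.5, N = (-17.2, 5.13). Then |UN| = |N − U| = 14.2.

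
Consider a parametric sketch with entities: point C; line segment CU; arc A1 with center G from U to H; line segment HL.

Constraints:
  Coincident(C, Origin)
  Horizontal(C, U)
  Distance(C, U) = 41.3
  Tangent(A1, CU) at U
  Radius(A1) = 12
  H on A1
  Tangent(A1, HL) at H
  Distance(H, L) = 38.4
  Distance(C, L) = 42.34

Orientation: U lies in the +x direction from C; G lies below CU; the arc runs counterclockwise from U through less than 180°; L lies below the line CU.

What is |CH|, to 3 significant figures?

31.3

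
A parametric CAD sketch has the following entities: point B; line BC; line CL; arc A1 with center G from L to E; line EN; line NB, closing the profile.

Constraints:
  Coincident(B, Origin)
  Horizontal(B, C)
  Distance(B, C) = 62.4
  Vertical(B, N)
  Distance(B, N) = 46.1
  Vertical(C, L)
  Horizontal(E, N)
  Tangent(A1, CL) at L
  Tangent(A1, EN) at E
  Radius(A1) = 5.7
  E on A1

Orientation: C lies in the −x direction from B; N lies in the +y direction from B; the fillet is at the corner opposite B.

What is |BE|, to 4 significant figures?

73.08

B is at the origin; B and C share the same y with |BC| = 62.4 and C on the −x side, so C = (-62.40, 0.000). BN is vertical with |BN| = 46.1 and N on the +y side, so N = (0.000, 46.10). The virtual corner opposite B is at (-62.40, 46.10). Since A1 is tangent to CL there, GL ⟂ CL and since A1 is tangent to EN there, GE ⟂ EN, with radius 5.7, so the center G sits 5.7 in from both sides at G = (-56.70, 40.40). That places the tangent points at L = (-62.40, 40.40) on CL and E = (-56.70, 46.10) on EN. Then |BE| = |E − B| = 73.08.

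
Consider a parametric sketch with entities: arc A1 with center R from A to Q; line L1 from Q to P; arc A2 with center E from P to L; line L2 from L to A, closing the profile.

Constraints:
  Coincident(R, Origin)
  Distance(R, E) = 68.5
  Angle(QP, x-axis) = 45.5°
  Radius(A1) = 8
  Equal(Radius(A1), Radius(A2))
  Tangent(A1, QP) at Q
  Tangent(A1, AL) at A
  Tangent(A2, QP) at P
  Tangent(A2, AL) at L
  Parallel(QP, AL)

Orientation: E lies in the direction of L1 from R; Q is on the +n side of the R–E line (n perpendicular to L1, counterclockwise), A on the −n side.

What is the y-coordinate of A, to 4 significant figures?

-5.607

R is at the origin and E lies 68.5 along u from R, so E = 68.5·u = (48.01, 48.86). Tangency of A1 to both parallel lines with radius 8.0 puts Q and A at R ± 8.0·n: Q = (-5.706, 5.607), A = (5.706, -5.607). So A.y = -5.607.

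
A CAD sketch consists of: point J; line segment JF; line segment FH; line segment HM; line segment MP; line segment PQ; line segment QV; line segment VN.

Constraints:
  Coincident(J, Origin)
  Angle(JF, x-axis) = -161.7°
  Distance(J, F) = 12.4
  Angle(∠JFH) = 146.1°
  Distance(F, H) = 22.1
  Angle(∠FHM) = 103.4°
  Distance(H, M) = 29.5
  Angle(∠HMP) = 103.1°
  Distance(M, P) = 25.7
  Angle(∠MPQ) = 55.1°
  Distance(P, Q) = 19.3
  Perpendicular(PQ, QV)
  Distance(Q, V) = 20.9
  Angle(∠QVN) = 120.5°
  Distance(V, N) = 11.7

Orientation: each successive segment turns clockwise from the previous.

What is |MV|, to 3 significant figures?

4.60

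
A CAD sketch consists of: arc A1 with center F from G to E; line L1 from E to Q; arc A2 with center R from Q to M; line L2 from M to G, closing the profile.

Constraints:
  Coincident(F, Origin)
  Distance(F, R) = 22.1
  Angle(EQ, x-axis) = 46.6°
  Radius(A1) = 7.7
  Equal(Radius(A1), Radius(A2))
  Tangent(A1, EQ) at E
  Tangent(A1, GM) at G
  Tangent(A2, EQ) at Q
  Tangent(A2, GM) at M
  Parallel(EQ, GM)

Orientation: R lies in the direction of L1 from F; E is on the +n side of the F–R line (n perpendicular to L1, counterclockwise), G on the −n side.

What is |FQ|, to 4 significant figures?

23.40

The slot axis is L1's direction at 46.6°, so u = (cos 46.6°, sin 46.6°) = (0.6871, 0.7266) and n = (−sin 46.6°, cos 46.6°) = (-0.7266, 0.6871). F is at the origin and R lies 22.1 along u from F, so R = 22.1·u = (15.18, 16.06). Tangency of A1 to both parallel lines with radius 7.7 puts E and G at F ± 7.7·n: E = (-5.595, 5.291), G = (5.595, -5.291). Equal radii place Q and M the same way about R: Q = R + 7.7·n = (9.590, 21.35), M = R − 7.7·n = (20.78, 10.77). Then |FQ| = |Q − F| = 23.40.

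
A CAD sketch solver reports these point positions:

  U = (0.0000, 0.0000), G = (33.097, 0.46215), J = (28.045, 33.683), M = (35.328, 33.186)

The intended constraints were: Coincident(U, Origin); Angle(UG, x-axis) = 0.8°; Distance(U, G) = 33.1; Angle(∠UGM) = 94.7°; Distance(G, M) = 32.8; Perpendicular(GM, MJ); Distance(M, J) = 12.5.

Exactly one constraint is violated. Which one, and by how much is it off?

Distance(M, J) = 12.5 — off by 5.20.

U = (0.00, 0.00) ✓; UG at 0.8000° ✓; |UG| = 33.10 ✓; ∠UGM = 94.70° ✓; |GM| = 32.80 ✓; ∠(GM, MJ) = 90.00° ✓; |MJ| = 7.300 ✗.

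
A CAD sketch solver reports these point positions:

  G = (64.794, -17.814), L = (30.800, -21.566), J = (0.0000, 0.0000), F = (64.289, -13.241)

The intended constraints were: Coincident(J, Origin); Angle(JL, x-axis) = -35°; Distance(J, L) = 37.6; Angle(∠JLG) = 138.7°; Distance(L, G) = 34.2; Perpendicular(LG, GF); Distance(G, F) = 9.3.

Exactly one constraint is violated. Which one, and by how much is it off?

Distance(G, F) = 9.3 — off by 4.70.

J = (0.00, 0.00) ✓; JL at -35.00° ✓; |JL| = 37.60 ✓; ∠JLG = 138.7° ✓; |LG| = 34.20 ✓; ∠(LG, GF) = 90.00° ✓; |GF| = 4.601 ✗.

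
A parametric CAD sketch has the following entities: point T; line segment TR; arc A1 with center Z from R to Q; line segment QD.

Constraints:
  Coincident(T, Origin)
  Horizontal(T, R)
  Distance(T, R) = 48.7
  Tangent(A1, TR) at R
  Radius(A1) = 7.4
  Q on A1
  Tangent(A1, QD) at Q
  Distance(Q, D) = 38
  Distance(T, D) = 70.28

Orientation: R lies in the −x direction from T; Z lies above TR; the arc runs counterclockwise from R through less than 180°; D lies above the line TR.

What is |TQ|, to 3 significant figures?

42.8

T is at the origin; TR is horizontal with |TR| = 48.7 and R on the −x side, so R = (-48.7, 0.00). The tangent condition forces ZR to be normal to TR, so Z = R + (0, 7.4) = (-48.7, 7.40). Since ZQ ⟂ QD (tangency), |ZD| = √(7.4² + 38.0²) = 38.7 regardless of where Q sits on A1. So D lies on both circle(T, 70.28) and circle(Z, 38.7); the above-TR intersection is D = (-53.3, 45.8). Q is the foot of the tangent from D: Q = (-41.7, 9.66).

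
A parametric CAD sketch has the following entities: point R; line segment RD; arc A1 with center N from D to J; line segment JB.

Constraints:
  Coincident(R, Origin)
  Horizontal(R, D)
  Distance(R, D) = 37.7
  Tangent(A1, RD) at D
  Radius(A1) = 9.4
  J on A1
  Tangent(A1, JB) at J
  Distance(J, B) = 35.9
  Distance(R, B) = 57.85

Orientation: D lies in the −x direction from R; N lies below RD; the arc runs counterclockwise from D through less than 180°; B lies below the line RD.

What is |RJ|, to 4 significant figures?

48.22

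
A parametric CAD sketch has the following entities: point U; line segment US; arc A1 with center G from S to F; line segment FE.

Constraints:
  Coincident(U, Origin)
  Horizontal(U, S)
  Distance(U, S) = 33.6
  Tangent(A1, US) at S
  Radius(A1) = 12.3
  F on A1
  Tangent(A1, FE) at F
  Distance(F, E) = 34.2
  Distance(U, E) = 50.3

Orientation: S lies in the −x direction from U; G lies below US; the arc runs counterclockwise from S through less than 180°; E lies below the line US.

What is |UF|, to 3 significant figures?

47.4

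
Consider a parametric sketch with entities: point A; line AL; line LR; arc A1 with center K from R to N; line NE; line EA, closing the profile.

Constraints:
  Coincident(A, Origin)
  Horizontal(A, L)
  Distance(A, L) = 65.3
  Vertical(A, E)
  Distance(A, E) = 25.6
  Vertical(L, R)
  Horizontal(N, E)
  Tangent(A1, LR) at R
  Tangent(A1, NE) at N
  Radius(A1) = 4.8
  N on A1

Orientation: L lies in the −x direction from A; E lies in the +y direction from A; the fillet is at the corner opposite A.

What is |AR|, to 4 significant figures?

68.53

The virtual corner opposite A is at (-65.30, 25.60). The tangent condition forces KR to be normal to LR and tangency of A1 to NE means the radius KN is perpendicular to NE, with radius 4.8, so the center K sits 4.8 in from both sides at K = (-60.50, 20.80). That places the tangent points at R = (-65.30, 20.80) on LR and N = (-60.50, 25.60) on NE. Then |AR| = |R − A| = 68.53.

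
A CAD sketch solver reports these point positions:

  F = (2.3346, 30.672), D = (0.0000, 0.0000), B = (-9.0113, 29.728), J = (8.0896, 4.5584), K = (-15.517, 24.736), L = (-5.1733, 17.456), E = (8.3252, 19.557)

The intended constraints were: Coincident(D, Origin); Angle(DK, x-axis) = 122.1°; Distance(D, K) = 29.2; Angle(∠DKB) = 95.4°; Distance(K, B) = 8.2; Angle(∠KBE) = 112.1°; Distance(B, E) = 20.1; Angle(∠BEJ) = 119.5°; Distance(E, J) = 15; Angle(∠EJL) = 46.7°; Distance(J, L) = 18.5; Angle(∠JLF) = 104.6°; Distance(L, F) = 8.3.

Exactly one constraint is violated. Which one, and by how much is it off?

Distance(L, F) = 8.3 — off by 6.90.

D = (0.00, 0.00) ✓; DK at 122.1° ✓; |DK| = 29.20 ✓; ∠DKB = 95.40° ✓; |KB| = 8.200 ✓; ∠KBE = 112.1° ✓; |BE| = 20.10 ✓; ∠BEJ = 119.5° ✓; |EJ| = 15.00 ✓; ∠EJL = 46.70° ✓; |JL| = 18.50 ✓; ∠JLF = 104.6° ✓; |LF| = 15.20 ✗.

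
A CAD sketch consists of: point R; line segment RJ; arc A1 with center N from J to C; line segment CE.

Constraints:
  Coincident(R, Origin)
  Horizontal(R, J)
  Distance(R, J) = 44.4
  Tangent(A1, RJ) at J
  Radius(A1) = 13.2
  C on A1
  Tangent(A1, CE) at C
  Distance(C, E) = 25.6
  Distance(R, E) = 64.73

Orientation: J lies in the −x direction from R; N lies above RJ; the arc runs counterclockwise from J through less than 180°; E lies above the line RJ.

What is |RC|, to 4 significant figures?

40.09

Checks: R = (0.00, 0.00) ✓; |NC| = 13.20 ✓; ∠(NC, CE) = 90.00° ✓; |CE| = 25.60 ✓; |RE| = 64.73 ✓.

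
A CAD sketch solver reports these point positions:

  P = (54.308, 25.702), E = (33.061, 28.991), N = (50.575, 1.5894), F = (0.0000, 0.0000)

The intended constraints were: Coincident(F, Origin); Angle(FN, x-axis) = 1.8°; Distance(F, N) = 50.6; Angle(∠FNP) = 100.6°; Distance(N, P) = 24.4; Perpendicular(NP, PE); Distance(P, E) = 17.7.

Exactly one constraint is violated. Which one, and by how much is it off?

Distance(P, E) = 17.7 — off by 3.80.

F = (0.00, 0.00) ✓; FN at 1.800° ✓; |FN| = 50.60 ✓; ∠FNP = 100.6° ✓; |NP| = 24.40 ✓; ∠(NP, PE) = 90.00° ✓; |PE| = 21.50 ✗.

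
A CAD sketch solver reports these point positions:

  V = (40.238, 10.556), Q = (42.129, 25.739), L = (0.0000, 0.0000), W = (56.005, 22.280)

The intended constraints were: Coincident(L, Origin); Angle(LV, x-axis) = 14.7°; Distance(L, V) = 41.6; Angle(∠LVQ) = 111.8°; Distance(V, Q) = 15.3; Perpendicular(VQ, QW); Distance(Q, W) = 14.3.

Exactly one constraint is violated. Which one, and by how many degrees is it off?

Perpendicular(VQ, QW) — off by 6.90°.

L = (0.00, 0.00) ✓; LV at 14.70° ✓; |LV| = 41.60 ✓; ∠LVQ = 111.8° ✓; |VQ| = 15.30 ✓; ∠(VQ, QW) = 96.90° ✗; |QW| = 14.30 ✓.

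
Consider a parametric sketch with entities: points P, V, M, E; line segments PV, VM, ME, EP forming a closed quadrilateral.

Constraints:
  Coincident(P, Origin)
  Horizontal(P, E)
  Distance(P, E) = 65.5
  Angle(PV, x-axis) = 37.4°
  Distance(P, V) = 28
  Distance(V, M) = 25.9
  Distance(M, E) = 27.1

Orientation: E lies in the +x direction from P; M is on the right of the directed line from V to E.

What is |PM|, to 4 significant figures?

38.70

P is at the origin; P and E share the same y with |PE| = 65.5 and E in +x, so E = (65.5, 0). PV runs at 37.4° with |PV| = 28.0, so V = (22.24, 17.01). M is determined by |VM| = 25.9 and |ME| = 27.1 together: it lies at the intersection of circle(V, 25.9) and circle(E, 27.1). With |VE| = 46.48, the foot of the radical line on VE is 22.56 from V and the perpendicular offset is √(25.9² − 22.56²) = 12.73. Taking the right-of-VE solution: M = (38.58, -3.094).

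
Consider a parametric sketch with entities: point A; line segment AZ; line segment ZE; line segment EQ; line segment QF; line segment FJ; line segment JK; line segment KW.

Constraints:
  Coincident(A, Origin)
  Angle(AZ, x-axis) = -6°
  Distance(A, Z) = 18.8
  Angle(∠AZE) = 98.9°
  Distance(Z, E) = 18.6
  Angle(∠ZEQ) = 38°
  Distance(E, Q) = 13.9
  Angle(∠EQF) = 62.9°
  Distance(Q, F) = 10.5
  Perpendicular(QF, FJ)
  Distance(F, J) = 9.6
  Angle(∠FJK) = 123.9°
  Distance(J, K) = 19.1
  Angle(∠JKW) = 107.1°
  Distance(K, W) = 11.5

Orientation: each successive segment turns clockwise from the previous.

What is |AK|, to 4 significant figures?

32.61

QF is perpendicular to FJ, so FJ runs at -76.20°; with |FJ| = 9.6, J = (23.02, -16.85). ∠FJK = 123.9° gives JK at -132.3° from the x-axis; with |JK| = 19.1, K = (10.17, -30.98). Then |AK| = |K − A| = 32.61.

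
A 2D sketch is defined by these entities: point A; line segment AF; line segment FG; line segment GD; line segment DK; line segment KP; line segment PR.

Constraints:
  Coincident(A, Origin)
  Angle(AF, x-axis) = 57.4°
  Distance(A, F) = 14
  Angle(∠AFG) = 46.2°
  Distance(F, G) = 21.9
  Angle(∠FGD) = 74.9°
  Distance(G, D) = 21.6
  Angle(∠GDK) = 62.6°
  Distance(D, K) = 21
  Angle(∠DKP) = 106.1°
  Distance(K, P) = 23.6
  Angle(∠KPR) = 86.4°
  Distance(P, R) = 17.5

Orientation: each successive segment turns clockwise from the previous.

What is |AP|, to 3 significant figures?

24.6

A is at the origin; AF runs at 57.4° with length 14.0, so F = (7.54, 11.8). ∠AFG = 46.2° gives FG at -76.4° from the x-axis; with |FG| = 21.9, G = (12.7, -9.49). ∠FGD = 74.9° gives GD at 178° from the x-axis; with |GD| = 21.6, D = (-8.90, -8.93). ∠GDK = 62.6° gives DK at 61.1° from the x-axis; with |DK| = 21.0, K = (1.25, 9.46). ∠DKP = 106.1° gives KP at -12.8° from the x-axis; with |KP| = 23.6, P = (24.3, 4.23). Then |AP| = |P − A| = 24.6.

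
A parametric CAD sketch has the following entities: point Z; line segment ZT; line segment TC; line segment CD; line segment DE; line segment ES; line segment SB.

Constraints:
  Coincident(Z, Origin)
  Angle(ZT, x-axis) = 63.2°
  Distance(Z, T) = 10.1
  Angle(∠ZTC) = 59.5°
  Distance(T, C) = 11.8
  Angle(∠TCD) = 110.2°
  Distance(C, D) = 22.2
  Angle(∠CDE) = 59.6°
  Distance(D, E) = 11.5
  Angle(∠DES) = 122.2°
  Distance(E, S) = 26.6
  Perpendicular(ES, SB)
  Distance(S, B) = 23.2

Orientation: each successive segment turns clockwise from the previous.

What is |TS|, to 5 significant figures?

6.1401

∠CDE = 59.6° gives DE at 112.50° from the x-axis; with |DE| = 11.5, E = (-6.8634, -7.9965). ∠DES = 122.2° gives ES at 54.700° from the x-axis; with |ES| = 26.6, S = (8.5076, 13.713). Then |TS| = |S − T| = 6.1401.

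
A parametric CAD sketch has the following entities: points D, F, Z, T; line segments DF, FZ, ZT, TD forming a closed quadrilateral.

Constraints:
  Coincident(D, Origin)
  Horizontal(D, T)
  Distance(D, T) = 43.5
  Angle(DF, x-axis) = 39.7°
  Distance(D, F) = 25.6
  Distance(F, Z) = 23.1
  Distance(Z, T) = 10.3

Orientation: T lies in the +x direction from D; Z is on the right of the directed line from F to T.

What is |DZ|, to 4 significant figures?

33.51

D is at the origin; D and T share the same y with |DT| = 43.5 and T in +x, so T = (43.5, 0). DF runs at 39.7° with |DF| = 25.6, so F = (19.70, 16.35). Z is determined by |FZ| = 23.1 and |ZT| = 10.3 together: it lies at the intersection of circle(F, 23.1) and circle(T, 10.3). With |FT| = 28.88, the foot of the radical line on FT is 21.84 from F and the perpendicular offset is √(23.1² − 21.84²) = 7.521. Taking the right-of-FT solution: Z = (33.44, -2.214).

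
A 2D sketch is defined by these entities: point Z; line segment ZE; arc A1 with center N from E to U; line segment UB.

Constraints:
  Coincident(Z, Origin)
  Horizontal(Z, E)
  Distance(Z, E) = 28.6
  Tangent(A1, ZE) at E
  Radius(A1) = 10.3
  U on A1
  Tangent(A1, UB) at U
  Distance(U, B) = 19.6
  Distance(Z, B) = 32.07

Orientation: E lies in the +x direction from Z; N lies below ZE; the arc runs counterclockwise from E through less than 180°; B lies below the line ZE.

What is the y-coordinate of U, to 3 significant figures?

-8.74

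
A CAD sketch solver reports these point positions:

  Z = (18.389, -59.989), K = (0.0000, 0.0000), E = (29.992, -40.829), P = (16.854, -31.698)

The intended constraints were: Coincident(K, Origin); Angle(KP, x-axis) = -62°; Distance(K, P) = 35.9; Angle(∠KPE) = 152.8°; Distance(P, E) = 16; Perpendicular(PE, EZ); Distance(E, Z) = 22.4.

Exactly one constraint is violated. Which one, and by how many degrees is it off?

Perpendicular(PE, EZ) — off by 3.60°.

K = (0.00, 0.00) ✓; KP at -62.00° ✓; |KP| = 35.90 ✓; ∠KPE = 152.8° ✓; |PE| = 16.00 ✓; ∠(PE, EZ) = 86.40° ✗; |EZ| = 22.40 ✓.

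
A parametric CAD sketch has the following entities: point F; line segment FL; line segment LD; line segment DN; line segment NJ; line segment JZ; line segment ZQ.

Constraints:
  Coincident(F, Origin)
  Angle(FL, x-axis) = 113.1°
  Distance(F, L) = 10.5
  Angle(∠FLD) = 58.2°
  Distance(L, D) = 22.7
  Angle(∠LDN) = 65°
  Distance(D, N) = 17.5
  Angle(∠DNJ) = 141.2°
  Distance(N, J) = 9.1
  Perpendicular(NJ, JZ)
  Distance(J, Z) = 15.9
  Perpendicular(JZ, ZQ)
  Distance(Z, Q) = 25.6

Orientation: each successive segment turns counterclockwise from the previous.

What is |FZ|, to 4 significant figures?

6.347

F is at the origin; FL runs at 113.1° with length 10.5, so L = (-4.120, 9.658). ∠FLD = 58.2° gives LD at -125.1° from the x-axis; with |LD| = 22.7, D = (-17.17, -8.914). ∠LDN = 65.0° gives DN at -10.10° from the x-axis; with |DN| = 17.5, N = (0.05665, -11.98). ∠DNJ = 141.2° gives NJ at 28.70° from the x-axis; with |NJ| = 9.1, J = (8.039, -7.613). The perpendicularity gives JZ at right angles to NJ, so JZ runs at 118.7°; with |JZ| = 15.9, Z = (0.4031, 6.334). Then |FZ| = |Z − F| = 6.347.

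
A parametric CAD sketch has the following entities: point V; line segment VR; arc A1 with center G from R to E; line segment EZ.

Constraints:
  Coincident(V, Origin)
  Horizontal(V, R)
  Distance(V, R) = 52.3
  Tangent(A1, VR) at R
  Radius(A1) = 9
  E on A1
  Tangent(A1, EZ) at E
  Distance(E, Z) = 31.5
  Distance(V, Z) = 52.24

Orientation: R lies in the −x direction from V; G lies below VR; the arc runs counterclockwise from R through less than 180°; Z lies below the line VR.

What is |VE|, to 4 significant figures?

60.63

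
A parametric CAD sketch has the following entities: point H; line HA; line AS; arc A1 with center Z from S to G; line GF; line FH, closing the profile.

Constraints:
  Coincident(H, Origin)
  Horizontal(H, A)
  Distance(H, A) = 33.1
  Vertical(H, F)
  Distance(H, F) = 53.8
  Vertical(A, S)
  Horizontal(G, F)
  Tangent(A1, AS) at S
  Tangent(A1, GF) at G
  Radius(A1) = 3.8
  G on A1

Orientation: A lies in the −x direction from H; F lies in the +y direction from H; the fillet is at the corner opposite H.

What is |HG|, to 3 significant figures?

61.3

The virtual corner opposite H is at (-33.1, 53.8). A1 meets AS tangentially, so ZS is at right angles to AS and A1 meets GF tangentially, so ZG is at right angles to GF, with radius 3.8, so the center Z sits 3.8 in from both sides at Z = (-29.3, 50.0). That places the tangent points at S = (-33.1, 50.0) on AS and G = (-29.3, 53.8) on GF. Then |HG| = |G − H| = 61.3.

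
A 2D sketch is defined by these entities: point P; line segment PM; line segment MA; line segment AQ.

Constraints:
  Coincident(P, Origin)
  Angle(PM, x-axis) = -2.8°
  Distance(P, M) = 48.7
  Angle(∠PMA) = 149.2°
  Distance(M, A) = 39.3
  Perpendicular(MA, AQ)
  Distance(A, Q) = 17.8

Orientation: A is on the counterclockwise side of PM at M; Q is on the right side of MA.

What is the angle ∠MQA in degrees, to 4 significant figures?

65.63°

P is at the origin; PM runs at -2.8° with length 48.7, so M = 48.7·(cos -2.8°, sin -2.8°) = (48.64, -2.379). ∠PMA = 149.2°, so MA runs at -2.8° + (180° − 149.2°) = 28.00° from the x-axis; with |MA| = 39.3, A = M + 39.3·(cos 28.00°, sin 28.00°) = (83.34, 16.07). The perpendicularity gives AQ at right angles to MA; with |AQ| = 17.8 on the right of MA, Q = A + 17.8·(0.4695, -0.8829) = (91.70, 0.3548). Then cos ∠MQA = QM·QA / (|QM||QA|), giving 65.63°.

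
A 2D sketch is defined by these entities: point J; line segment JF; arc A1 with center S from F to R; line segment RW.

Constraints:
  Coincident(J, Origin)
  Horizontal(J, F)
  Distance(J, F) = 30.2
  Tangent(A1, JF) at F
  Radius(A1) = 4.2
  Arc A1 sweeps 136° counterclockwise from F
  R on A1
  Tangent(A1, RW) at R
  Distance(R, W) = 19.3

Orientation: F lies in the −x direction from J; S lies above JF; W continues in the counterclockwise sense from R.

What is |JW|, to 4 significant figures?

46.04

J is at the origin; JF is horizontal with |JF| = 30.2 and F on the −x side, so F = (-30.20, 0.000). Tangency of A1 to JF means the radius SF is perpendicular to JF, so S = F + (0, 4.2) = (-30.20, 4.200). On A1, F sits at bearing -90° from S; a 136° counterclockwise sweep puts R at bearing 46°, so R = S + 4.2·(cos 46°, sin 46°) = (-27.28, 7.221). Tangency of A1 to RW means the radius SR is perpendicular to RW, so RW runs along (−sin 46°, cos 46°); with |RW| = 19.3, W = (-41.17, 20.63). Then |JW| = |W − J| = 46.04.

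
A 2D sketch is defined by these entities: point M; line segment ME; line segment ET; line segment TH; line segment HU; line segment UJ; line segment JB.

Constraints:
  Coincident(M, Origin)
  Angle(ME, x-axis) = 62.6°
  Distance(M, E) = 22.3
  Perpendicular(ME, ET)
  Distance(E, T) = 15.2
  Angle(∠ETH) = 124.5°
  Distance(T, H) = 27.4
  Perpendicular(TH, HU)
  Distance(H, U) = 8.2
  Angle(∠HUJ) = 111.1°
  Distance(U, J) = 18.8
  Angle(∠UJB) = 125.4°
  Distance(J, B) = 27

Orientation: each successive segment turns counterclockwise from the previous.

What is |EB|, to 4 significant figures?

13.10

M is at the origin; ME runs at 62.6° with length 22.3, so E = (10.26, 19.80). ME is perpendicular to ET, so ET runs at 152.6°; with |ET| = 15.2, T = (-3.232, 26.79). ∠ETH = 124.5° gives TH at -151.9° from the x-axis; with |TH| = 27.4, H = (-27.40, 13.89). TH is perpendicular to HU, so HU runs at -61.90°; with |HU| = 8.2, U = (-23.54, 6.654). ∠HUJ = 111.1° gives UJ at 7.000° from the x-axis; with |UJ| = 18.8, J = (-4.880, 8.945). ∠UJB = 125.4° gives JB at 61.60° from the x-axis; with |JB| = 27.0, B = (7.961, 32.70). Then |EB| = |B − E| = 13.10.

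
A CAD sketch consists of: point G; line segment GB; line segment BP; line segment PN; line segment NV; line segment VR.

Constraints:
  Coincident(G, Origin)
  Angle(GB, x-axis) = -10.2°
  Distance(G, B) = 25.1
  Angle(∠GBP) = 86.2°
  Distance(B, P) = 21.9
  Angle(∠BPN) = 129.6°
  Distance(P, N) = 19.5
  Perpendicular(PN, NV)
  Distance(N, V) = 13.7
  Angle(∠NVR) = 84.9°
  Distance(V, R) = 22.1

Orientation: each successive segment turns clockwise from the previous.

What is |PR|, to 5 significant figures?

12.001

G is at the origin; GB runs at -10.2° with length 25.1, so B = (24.703, -4.4448). ∠GBP = 86.2° gives BP at -104.00° from the x-axis; with |BP| = 21.9, P = (19.405, -25.694). ∠BPN = 129.6° gives PN at -154.40° from the x-axis; with |PN| = 19.5, N = (1.8195, -34.120). The perpendicularity gives NV at right angles to PN, so NV runs at 115.60°; with |NV| = 13.7, V = (-4.1001, -21.765). ∠NVR = 84.9° gives VR at 20.500° from the x-axis; with |VR| = 22.1, R = (16.600, -14.025). Then |PR| = |R − P| = 12.001.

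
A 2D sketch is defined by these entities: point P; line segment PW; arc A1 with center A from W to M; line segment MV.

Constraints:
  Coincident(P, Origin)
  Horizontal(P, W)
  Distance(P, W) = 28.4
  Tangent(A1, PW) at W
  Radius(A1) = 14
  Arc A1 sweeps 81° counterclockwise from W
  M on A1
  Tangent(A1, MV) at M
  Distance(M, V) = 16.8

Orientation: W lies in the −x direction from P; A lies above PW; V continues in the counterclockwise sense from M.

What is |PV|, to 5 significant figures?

30.812

P is at the origin; P and W share the same y with |PW| = 28.4 and W on the −x side, so W = (-28.400, 0.0000). Tangency of A1 to PW means the radius AW is perpendicular to PW, so A = W + (0, 14) = (-28.400, 14.000). On A1, W sits at bearing -90° from A; an 81° counterclockwise sweep puts M at bearing -9°, so M = A + 14.0·(cos -9°, sin -9°) = (-14.572, 11.810). Since A1 is tangent to MV there, AM ⟂ MV, so MV runs along (−sin -9°, cos -9°); with |MV| = 16.8, V = (-11.944, 28.403). Then |PV| = |V − P| = 30.812.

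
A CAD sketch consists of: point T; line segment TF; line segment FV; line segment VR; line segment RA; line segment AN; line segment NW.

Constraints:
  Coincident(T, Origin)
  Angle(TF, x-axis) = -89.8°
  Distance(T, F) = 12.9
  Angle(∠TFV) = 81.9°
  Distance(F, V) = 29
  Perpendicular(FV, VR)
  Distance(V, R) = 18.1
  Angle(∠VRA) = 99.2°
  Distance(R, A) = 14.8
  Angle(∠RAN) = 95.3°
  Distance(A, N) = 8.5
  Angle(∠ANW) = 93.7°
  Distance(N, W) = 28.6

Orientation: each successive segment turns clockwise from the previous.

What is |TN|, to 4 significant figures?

10.46

T is at the origin; TF runs at -89.8° with length 12.9, so F = (0.04503, -12.90). ∠TFV = 81.9° gives FV at 172.1° from the x-axis; with |FV| = 29.0, V = (-28.68, -8.914). FV ⟂ VR, so VR runs at 82.10°; with |VR| = 18.1, R = (-26.19, 9.014). ∠VRA = 99.2° gives RA at 1.300° from the x-axis; with |RA| = 14.8, A = (-11.40, 9.350). ∠RAN = 95.3° gives AN at -83.40° from the x-axis; with |AN| = 8.5, N = (-10.42, 0.9063). Then |TN| = |N − T| = 10.46.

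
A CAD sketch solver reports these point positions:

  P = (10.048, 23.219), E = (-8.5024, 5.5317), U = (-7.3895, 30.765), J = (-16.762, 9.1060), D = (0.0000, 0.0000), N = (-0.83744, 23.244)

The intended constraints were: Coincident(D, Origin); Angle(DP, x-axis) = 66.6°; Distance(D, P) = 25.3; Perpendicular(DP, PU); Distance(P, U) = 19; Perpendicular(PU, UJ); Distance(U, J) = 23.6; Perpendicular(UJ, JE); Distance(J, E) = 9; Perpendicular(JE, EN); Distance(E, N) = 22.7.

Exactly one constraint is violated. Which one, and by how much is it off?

Distance(E, N) = 22.7 — off by 3.40.

D = (0.00, 0.00) ✓; DP at 66.60° ✓; |DP| = 25.30 ✓; ∠(DP, PU) = 90.00° ✓; |PU| = 19.00 ✓; ∠(PU, UJ) = 90.00° ✓; |UJ| = 23.60 ✓; ∠(UJ, JE) = 90.00° ✓; |JE| = 9.000 ✓; ∠(JE, EN) = 90.00° ✓; |EN| = 19.30 ✗.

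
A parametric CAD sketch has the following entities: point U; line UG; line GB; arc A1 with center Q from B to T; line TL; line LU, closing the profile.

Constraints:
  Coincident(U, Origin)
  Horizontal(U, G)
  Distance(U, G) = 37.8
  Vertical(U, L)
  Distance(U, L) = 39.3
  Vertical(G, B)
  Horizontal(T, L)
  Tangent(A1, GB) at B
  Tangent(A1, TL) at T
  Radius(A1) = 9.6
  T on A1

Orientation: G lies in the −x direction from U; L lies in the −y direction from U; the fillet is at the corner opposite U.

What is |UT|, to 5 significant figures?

48.371

U is at the origin; UG is horizontal with |UG| = 37.8 and G on the −x side, so G = (-37.800, 0.0000). U and L share the same x with |UL| = 39.3 and L on the −y side, so L = (0.0000, -39.300). The virtual corner opposite U is at (-37.800, -39.300). A1 meets GB tangentially, so QB is at right angles to GB and A1 meets TL tangentially, so QT is at right angles to TL, with radius 9.6, so the center Q sits 9.6 in from both sides at Q = (-28.200, -29.700). That places the tangent points at B = (-37.800, -29.700) on GB and T = (-28.200, -39.300) on TL. Then |UT| = |T − U| = 48.371.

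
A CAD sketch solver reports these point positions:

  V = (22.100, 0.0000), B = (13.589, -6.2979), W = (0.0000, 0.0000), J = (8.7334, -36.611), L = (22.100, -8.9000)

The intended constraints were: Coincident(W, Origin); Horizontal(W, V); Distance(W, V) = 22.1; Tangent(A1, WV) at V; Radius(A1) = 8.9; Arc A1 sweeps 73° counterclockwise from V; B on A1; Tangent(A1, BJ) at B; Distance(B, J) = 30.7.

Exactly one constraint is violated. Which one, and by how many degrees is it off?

Tangent(A1, BJ) at B — off by 7.90°.

W = (0.00, 0.00) ✓; W.y = 0.00, V.y = 0.00 ✓; |WV| = 22.10 ✓; ∠(LV, VW) = 90.00° ✓; |LV| = 8.900 ✓; bearing(L→B) − bearing(L→V) = 73.00° ✓; |LB| = 8.900 ✓; ∠(LB, BJ) = 82.10° ✗; |BJ| = 30.70 ✓.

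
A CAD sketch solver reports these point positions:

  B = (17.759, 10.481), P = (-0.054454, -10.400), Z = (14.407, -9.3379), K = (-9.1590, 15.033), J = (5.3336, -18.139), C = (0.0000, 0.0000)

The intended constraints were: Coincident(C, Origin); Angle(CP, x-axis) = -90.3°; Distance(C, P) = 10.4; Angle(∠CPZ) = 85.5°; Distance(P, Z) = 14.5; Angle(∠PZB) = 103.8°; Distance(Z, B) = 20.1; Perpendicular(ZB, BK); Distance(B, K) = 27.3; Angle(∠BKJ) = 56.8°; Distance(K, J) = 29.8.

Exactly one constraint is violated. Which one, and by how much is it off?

Distance(K, J) = 29.8 — off by 6.40.

C = (0.00, 0.00) ✓; CP at -90.30° ✓; |CP| = 10.40 ✓; ∠CPZ = 85.50° ✓; |PZ| = 14.50 ✓; ∠PZB = 103.8° ✓; |ZB| = 20.10 ✓; ∠(ZB, BK) = 90.00° ✓; |BK| = 27.30 ✓; ∠BKJ = 56.80° ✓; |KJ| = 36.20 ✗.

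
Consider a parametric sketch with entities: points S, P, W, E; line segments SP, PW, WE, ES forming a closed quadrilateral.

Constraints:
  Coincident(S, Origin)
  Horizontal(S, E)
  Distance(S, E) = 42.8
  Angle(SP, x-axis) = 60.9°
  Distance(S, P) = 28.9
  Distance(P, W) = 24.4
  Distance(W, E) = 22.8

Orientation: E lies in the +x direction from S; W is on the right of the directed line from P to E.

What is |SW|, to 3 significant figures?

20.1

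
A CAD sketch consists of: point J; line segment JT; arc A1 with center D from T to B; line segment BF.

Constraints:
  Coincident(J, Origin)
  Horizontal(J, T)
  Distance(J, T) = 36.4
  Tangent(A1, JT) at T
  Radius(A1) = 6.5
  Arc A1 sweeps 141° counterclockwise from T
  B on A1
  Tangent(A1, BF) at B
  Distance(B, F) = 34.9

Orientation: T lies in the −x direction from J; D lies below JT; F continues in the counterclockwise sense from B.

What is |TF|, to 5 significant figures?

40.666

On A1, T sits at bearing 90° from D; a 141° counterclockwise sweep puts B at bearing 231°, so B = D + 6.5·(cos 231°, sin 231°) = (-40.491, -11.551). A1 meets BF tangentially, so DB is at right angles to BF, so BF runs along (−sin 231°, cos 231°); with |BF| = 34.9, F = (-13.368, -33.515). Then |TF| = |F − T| = 40.666.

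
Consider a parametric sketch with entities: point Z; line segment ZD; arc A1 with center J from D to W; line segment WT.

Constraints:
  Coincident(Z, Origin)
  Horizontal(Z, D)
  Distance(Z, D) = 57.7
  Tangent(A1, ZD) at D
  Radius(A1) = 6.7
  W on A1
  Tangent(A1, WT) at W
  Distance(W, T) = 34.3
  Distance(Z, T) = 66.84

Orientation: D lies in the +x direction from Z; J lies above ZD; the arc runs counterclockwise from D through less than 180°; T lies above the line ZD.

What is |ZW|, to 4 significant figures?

64.64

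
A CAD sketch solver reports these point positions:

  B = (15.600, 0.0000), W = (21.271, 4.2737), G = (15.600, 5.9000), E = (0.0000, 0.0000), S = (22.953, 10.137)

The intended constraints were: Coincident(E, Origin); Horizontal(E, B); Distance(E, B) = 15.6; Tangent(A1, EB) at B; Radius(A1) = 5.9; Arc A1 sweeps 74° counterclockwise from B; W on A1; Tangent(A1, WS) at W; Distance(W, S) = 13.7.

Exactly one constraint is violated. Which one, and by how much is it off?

Distance(W, S) = 13.7 — off by 7.60.

E = (0.00, 0.00) ✓; E.y = 0.00, B.y = 0.00 ✓; |EB| = 15.60 ✓; ∠(GB, BE) = 90.00° ✓; |GB| = 5.900 ✓; bearing(G→W) − bearing(G→B) = 74.00° ✓; |GW| = 5.900 ✓; ∠(GW, WS) = 90.00° ✓; |WS| = 6.100 ✗.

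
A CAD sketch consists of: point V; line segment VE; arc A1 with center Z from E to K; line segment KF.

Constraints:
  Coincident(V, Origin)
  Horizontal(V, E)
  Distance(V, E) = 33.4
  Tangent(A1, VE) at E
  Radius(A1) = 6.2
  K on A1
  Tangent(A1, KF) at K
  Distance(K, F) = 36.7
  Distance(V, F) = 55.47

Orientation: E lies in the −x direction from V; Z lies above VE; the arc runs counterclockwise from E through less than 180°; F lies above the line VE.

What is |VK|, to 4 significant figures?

28.31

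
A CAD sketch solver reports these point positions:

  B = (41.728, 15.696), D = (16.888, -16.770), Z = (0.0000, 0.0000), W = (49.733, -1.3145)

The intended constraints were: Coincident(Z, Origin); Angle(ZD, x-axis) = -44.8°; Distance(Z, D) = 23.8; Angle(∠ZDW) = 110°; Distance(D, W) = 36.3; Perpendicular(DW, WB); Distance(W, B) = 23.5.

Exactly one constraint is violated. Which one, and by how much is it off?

Distance(W, B) = 23.5 — off by 4.70.

Z = (0.00, 0.00) ✓; ZD at -44.80° ✓; |ZD| = 23.80 ✓; ∠ZDW = 110.0° ✓; |DW| = 36.30 ✓; ∠(DW, WB) = 90.00° ✓; |WB| = 18.80 ✗.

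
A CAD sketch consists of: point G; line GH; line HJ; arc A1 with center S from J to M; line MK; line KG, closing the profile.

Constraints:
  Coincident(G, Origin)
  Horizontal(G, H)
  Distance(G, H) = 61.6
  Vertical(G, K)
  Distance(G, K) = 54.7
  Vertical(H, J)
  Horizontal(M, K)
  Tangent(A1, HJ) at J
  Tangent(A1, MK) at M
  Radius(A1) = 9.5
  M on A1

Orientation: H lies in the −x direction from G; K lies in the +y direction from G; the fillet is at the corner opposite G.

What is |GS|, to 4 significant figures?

68.97

G is at the origin; GH is horizontal with |GH| = 61.6 and H on the −x side, so H = (-61.60, 0.000). GK is vertical with |GK| = 54.7 and K on the +y side, so K = (0.000, 54.70). The virtual corner opposite G is at (-61.60, 54.70). Since A1 is tangent to HJ there, SJ ⟂ HJ and A1 meets MK tangentially, so SM is at right angles to MK, with radius 9.5, so the center S sits 9.5 in from both sides at S = (-52.10, 45.20). Then |GS| = |S − G| = 68.97.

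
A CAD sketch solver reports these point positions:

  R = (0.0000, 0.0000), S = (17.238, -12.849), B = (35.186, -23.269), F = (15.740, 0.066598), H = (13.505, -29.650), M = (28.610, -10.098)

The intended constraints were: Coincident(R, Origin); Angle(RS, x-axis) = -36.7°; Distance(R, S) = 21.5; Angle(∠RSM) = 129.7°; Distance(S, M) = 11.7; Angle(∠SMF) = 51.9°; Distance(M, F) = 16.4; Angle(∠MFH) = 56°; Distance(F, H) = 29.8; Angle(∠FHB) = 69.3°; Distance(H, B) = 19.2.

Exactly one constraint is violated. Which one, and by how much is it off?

Distance(H, B) = 19.2 — off by 3.40.

R = (0.00, 0.00) ✓; RS at -36.70° ✓; |RS| = 21.50 ✓; ∠RSM = 129.7° ✓; |SM| = 11.70 ✓; ∠SMF = 51.90° ✓; |MF| = 16.40 ✓; ∠MFH = 56.00° ✓; |FH| = 29.80 ✓; ∠FHB = 69.30° ✓; |HB| = 22.60 ✗.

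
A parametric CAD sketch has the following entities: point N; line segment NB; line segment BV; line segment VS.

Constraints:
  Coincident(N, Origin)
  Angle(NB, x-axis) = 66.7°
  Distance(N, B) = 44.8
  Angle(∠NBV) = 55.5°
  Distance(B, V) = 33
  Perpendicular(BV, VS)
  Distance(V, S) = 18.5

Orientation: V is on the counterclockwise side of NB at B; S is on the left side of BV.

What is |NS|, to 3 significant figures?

19.9

N is at the origin; NB runs at 66.7° with length 44.8, so B = 44.8·(cos 66.7°, sin 66.7°) = (17.7, 41.1). ∠NBV = 55.5°, so BV runs at 66.7° + (180° − 55.5°) = 191° from the x-axis; with |BV| = 33.0, V = B + 33.0·(cos 191°, sin 191°) = (-14.7, 34.7). The perpendicularity gives VS at right angles to BV; with |VS| = 18.5 on the left of BV, S = V + 18.5·(0.194, -0.981) = (-11.1, 16.6). Then |NS| = |S − N| = 19.9.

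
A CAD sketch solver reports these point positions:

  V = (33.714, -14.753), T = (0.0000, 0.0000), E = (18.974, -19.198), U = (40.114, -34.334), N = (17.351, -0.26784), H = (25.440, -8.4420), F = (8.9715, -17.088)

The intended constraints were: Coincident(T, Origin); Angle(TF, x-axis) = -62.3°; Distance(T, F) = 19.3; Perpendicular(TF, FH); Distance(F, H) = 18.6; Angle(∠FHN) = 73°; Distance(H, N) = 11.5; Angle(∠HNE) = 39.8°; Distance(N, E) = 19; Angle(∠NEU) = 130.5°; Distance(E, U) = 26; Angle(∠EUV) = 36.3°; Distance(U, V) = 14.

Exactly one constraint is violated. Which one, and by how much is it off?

Distance(U, V) = 14 — off by 6.60.

T = (0.00, 0.00) ✓; TF at -62.30° ✓; |TF| = 19.30 ✓; ∠(TF, FH) = 90.00° ✓; |FH| = 18.60 ✓; ∠FHN = 73.00° ✓; |HN| = 11.50 ✓; ∠HNE = 39.80° ✓; |NE| = 19.00 ✓; ∠NEU = 130.5° ✓; |EU| = 26.00 ✓; ∠EUV = 36.30° ✓; |UV| = 20.60 ✗.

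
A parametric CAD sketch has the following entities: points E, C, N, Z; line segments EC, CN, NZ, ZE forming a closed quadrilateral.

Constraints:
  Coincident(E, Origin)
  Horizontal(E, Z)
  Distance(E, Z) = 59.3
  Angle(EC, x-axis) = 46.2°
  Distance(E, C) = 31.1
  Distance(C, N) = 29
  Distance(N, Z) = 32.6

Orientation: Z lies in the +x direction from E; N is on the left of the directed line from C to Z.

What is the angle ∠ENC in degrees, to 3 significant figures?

15.0°

Checks: |CN| = 29.00 ✓; |NZ| = 32.60 ✓.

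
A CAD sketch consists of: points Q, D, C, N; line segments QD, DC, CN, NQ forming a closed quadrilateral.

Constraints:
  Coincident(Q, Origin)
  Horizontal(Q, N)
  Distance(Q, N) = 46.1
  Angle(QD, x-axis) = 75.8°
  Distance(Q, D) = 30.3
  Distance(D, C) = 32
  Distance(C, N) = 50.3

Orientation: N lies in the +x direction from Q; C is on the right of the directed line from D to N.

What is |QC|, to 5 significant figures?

4.2208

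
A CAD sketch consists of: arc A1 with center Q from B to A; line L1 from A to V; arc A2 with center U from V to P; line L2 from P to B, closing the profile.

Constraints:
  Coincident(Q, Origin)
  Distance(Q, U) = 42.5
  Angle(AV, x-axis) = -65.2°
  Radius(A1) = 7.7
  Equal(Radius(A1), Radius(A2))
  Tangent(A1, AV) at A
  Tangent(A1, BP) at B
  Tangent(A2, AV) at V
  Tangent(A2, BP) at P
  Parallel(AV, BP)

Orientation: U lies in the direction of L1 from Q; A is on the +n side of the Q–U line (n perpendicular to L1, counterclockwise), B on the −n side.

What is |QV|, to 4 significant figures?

43.19

The slot axis is L1's direction at -65.2°, so u = (cos -65.2°, sin -65.2°) = (0.4195, -0.9078) and n = (−sin -65.2°, cos -65.2°) = (0.9078, 0.4195). Q is at the origin and U lies 42.5 along u from Q, so U = 42.5·u = (17.83, -38.58). Tangency of A1 to both parallel lines with radius 7.7 puts A and B at Q ± 7.7·n: A = (6.990, 3.230), B = (-6.990, -3.230). Equal radii place V and P the same way about U: V = U + 7.7·n = (24.82, -35.35), P = U − 7.7·n = (10.84, -41.81). Then |QV| = |V − Q| = 43.19.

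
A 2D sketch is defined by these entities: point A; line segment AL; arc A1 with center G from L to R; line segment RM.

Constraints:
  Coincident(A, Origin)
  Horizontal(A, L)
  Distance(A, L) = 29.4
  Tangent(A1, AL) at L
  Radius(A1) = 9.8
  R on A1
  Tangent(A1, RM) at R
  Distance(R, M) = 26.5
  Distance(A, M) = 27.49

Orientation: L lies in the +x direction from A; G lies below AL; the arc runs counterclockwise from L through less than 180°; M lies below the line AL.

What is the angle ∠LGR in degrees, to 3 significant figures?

56.9°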